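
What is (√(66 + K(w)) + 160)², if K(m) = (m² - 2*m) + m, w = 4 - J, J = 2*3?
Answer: 25672 + 1920*√2 ≈ 28387.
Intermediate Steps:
J = 6
w = -2 (w = 4 - 1*6 = 4 - 6 = -2)
K(m) = m² - m
(√(66 + K(w)) + 160)² = (√(66 - 2*(-1 - 2)) + 160)² = (√(66 - 2*(-3)) + 160)² = (√(66 + 6) + 160)² = (√72 + 160)² = (6*√2 + 160)² = (160 + 6*√2)²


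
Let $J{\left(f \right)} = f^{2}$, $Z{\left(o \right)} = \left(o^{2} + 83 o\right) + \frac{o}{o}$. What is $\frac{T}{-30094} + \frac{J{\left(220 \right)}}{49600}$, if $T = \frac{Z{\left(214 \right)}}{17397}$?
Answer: $\frac{31670551081}{32459809716} \approx 0.97569$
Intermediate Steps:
$Z{\left(o \right)} = 1 + o^{2} + 83 o$ ($Z{\left(o \right)} = \left(o^{2} + 83 o\right) + 1 = 1 + o^{2} + 83 o$)
$T = \frac{63559}{17397}$ ($T = \frac{1 + 214^{2} + 83 \cdot 214}{17397} = \left(1 + 45796 + 17762\right) \frac{1}{17397} = 63559 \cdot \frac{1}{17397} = \frac{63559}{17397} \approx 3.6534$)
$\frac{T}{-30094} + \frac{J{\left(220 \right)}}{49600} = \frac{63559}{17397 \left(-30094\right)} + \frac{220^{2}}{49600} = \frac{63559}{17397} \left(- \frac{1}{30094}\right) + 48400 \cdot \frac{1}{49600} = - \frac{63559}{523545318} + \frac{121}{124} = \frac{31670551081}{32459809716}$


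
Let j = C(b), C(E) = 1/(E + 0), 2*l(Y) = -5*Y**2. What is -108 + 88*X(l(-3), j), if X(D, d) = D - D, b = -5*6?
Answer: -108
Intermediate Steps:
b = -30
l(Y) = -5*Y**2/2 (l(Y) = (-5*Y**2)/2 = -5*Y**2/2)
C(E) = 1/E
j = -1/30 (j = 1/(-30) = -1/30 ≈ -0.033333)
X(D, d) = 0
-108 + 88*X(l(-3), j) = -108 + 88*0 = -108 + 0 = -108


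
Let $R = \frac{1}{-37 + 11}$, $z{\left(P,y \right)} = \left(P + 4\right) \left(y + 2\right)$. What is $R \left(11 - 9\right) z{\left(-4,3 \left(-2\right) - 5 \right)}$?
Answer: $0$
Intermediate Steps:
$z{\left(P,y \right)} = \left(2 + y\right) \left(4 + P\right)$ ($z{\left(P,y \right)} = \left(4 + P\right) \left(2 + y\right) = \left(2 + y\right) \left(4 + P\right)$)
$R = - \frac{1}{26}$ ($R = \frac{1}{-26} = - \frac{1}{26} \approx -0.038462$)
$R \left(11 - 9\right) z{\left(-4,3 \left(-2\right) - 5 \right)} = - \frac{11 - 9}{26} \left(8 + 2 \left(-4\right) + 4 \left(3 \left(-2\right) - 5\right) - 4 \left(3 \left(-2\right) - 5\right)\right) = - \frac{11 - 9}{26} \left(8 - 8 + 4 \left(-6 - 5\right) - 4 \left(-6 - 5\right)\right) = \left(- \frac{1}{26}\right) 2 \left(8 - 8 + 4 \left(-11\right) - -44\right) = - \frac{8 - 8 - 44 + 44}{13} = \left(- \frac{1}{13}\right) 0 = 0$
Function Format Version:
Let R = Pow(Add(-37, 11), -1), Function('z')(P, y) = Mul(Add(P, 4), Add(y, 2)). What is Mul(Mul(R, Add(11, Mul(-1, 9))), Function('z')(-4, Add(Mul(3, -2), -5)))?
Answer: 0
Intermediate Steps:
Function('z')(P, y) = Mul(Add(2, y), Add(4, P)) (Function('z')(P, y) = Mul(Add(4, P), Add(2, y)) = Mul(Add(2, y), Add(4, P)))
R = Rational(-1, 26) (R = Pow(-26, -1) = Rational(-1, 26) ≈ -0.038462)
Mul(Mul(R, Add(11, Mul(-1, 9))), Function('z')(-4, Add(Mul(3, -2), -5))) = Mul(Mul(Rational(-1, 26), Add(11, Mul(-1, 9))), Add(8, Mul(2, -4), Mul(4, Add(Mul(3, -2), -5)), Mul(-4, Add(Mul(3, -2), -5)))) = Mul(Mul(Rational(-1, 26), Add(11, -9)), Add(8, -8, Mul(4, Add(-6, -5)), Mul(-4, Add(-6, -5)))) = Mul(Mul(Rational(-1, 26), 2), Add(8, -8, Mul(4, -11), Mul(-4, -11))) = Mul(Rational(-1, 13), Add(8, -8, -44, 44)) = Mul(Rational(-1, 13), 0) = 0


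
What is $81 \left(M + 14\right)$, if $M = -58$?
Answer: $-3564$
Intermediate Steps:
$81 \left(M + 14\right) = 81 \left(-58 + 14\right) = 81 \left(-44\right) = -3564$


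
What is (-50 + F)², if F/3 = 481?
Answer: 1940449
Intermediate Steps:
F = 1443 (F = 3*481 = 1443)
(-50 + F)² = (-50 + 1443)² = 1393² = 1940449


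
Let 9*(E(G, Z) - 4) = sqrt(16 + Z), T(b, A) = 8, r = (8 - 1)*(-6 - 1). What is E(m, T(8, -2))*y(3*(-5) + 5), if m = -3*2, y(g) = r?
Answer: -196 - 98*sqrt(6)/9 ≈ -222.67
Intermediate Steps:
r = -49 (r = 7*(-7) = -49)
y(g) = -49
m = -6
E(G, Z) = 4 + sqrt(16 + Z)/9
E(m, T(8, -2))*y(3*(-5) + 5) = (4 + sqrt(16 + 8)/9)*(-49) = (4 + sqrt(24)/9)*(-49) = (4 + (2*sqrt(6))/9)*(-49) = (4 + 2*sqrt(6)/9)*(-49) = -196 - 98*sqrt(6)/9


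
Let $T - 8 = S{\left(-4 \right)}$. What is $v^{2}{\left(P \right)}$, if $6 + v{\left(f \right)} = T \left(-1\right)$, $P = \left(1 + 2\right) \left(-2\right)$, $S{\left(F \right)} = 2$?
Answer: $256$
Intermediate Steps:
$T = 10$ ($T = 8 + 2 = 10$)
$P = -6$ ($P = 3 \left(-2\right) = -6$)
$v{\left(f \right)} = -16$ ($v{\left(f \right)} = -6 + 10 \left(-1\right) = -6 - 10 = -16$)
$v^{2}{\left(P \right)} = \left(-16\right)^{2} = 256$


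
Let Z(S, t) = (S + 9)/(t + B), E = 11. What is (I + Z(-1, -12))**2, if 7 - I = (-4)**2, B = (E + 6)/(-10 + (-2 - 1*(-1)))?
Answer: 2042041/22201 ≈ 91.980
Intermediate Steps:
B = -17/11 (B = (11 + 6)/(-10 + (-2 - 1*(-1))) = 17/(-10 + (-2 + 1)) = 17/(-10 - 1) = 17/(-11) = 17*(-1/11) = -17/11 ≈ -1.5455)
I = -9 (I = 7 - 1*(-4)**2 = 7 - 1*16 = 7 - 16 = -9)
Z(S, t) = (9 + S)/(-17/11 + t) (Z(S, t) = (S + 9)/(t - 17/11) = (9 + S)/(-17/11 + t))
(I + Z(-1, -12))**2 = (-9 + 11*(9 - 1)/(-17 + 11*(-12)))**2 = (-9 + 11*8/(-17 - 132))**2 = (-9 + 11*8/(-149))**2 = (-9 + 11*(-1/149)*8)**2 = (-9 - 88/149)**2 = (-1429/149)**2 = 2042041/22201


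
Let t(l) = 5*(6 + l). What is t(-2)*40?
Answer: 800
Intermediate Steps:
t(l) = 30 + 5*l
t(-2)*40 = (30 + 5*(-2))*40 = (30 - 10)*40 = 20*40 = 800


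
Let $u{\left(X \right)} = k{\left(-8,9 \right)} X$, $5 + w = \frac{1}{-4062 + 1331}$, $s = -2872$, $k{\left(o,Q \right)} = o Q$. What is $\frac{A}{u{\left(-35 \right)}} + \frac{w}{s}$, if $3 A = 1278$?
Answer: $\frac{70327399}{411780180} \approx 0.17079$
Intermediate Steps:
$A = 426$ ($A = \frac{1}{3} \cdot 1278 = 426$)
$k{\left(o,Q \right)} = Q o$
$w = - \frac{13656}{2731}$ ($w = -5 + \frac{1}{-4062 + 1331} = -5 + \frac{1}{-2731} = -5 - \frac{1}{2731} = - \frac{13656}{2731} \approx -5.0004$)
$u{\left(X \right)} = - 72 X$ ($u{\left(X \right)} = 9 \left(-8\right) X = - 72 X$)
$\frac{A}{u{\left(-35 \right)}} + \frac{w}{s} = \frac{426}{\left(-72\right) \left(-35\right)} - \frac{13656}{2731 \left(-2872\right)} = \frac{426}{2520} - - \frac{1707}{980429} = 426 \cdot \frac{1}{2520} + \frac{1707}{980429} = \frac{71}{420} + \frac{1707}{980429} = \frac{70327399}{411780180}$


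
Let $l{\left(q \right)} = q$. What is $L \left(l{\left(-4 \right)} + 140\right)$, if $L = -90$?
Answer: $-12240$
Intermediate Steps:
$L \left(l{\left(-4 \right)} + 140\right) = - 90 \left(-4 + 140\right) = \left(-90\right) 136 = -12240$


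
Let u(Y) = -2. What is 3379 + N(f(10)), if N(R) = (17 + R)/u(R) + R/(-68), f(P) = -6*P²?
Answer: 125097/34 ≈ 3679.3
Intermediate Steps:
N(R) = -17/2 - 35*R/68 (N(R) = (17 + R)/(-2) + R/(-68) = (17 + R)*(-½) + R*(-1/68) = (-17/2 - R/2) - R/68 = -17/2 - 35*R/68)
3379 + N(f(10)) = 3379 + (-17/2 - (-105)*10²/34) = 3379 + (-17/2 - (-105)*100/34) = 3379 + (-17/2 - 35/68*(-600)) = 3379 + (-17/2 + 5250/17) = 3379 + 10211/34 = 125097/34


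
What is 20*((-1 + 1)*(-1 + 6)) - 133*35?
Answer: -4655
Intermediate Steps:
20*((-1 + 1)*(-1 + 6)) - 133*35 = 20*(0*5) - 4655 = 20*0 - 4655 = 0 - 4655 = -4655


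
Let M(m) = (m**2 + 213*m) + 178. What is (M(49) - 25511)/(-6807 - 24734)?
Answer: 12495/31541 ≈ 0.39615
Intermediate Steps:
M(m) = 178 + m**2 + 213*m
(M(49) - 25511)/(-6807 - 24734) = ((178 + 49**2 + 213*49) - 25511)/(-6807 - 24734) = ((178 + 2401 + 10437) - 25511)/(-31541) = (13016 - 25511)*(-1/31541) = -12495*(-1/31541) = 12495/31541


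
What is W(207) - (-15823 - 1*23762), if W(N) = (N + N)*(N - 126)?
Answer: 73119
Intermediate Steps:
W(N) = 2*N*(-126 + N) (W(N) = (2*N)*(-126 + N) = 2*N*(-126 + N))
W(207) - (-15823 - 1*23762) = 2*207*(-126 + 207) - (-15823 - 1*23762) = 2*207*81 - (-15823 - 23762) = 33534 - 1*(-39585) = 33534 + 39585 = 73119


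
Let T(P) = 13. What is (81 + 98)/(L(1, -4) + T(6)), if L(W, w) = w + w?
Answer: 179/5 ≈ 35.800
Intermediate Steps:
L(W, w) = 2*w
(81 + 98)/(L(1, -4) + T(6)) = (81 + 98)/(2*(-4) + 13) = 179/(-8 + 13) = 179/5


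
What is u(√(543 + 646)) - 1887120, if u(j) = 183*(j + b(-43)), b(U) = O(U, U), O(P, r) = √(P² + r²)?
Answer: -1887120 + 183*√1189 + 7869*√2 ≈ -1.8697e+6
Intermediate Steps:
b(U) = √2*√(U²) (b(U) = √(U² + U²) = √(2*U²) = √2*√(U²))
u(j) = 183*j + 7869*√2 (u(j) = 183*(j + √2*√((-43)²)) = 183*(j + √2*√1849) = 183*(j + √2*43) = 183*(j + 43*√2) = 183*j + 7869*√2)
u(√(543 + 646)) - 1887120 = (183*√(543 + 646) + 7869*√2) - 1887120 = (183*√1189 + 7869*√2) - 1887120 = -1887120 + 183*√1189 + 7869*√2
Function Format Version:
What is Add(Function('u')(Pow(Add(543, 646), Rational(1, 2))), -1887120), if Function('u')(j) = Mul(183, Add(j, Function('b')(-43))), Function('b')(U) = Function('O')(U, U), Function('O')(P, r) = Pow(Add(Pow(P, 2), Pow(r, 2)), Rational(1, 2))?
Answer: Add(-1887120, Mul(183, Pow(1189, Rational(1, 2))), Mul(7869, Pow(2, Rational(1, 2)))) ≈ -1.8697e+6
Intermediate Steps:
Function('b')(U) = Mul(Pow(2, Rational(1, 2)), Pow(Pow(U, 2), Rational(1, 2))) (Function('b')(U) = Pow(Add(Pow(U, 2), Pow(U, 2)), Rational(1, 2)) = Pow(Mul(2, Pow(U, 2)), Rational(1, 2)) = Mul(Pow(2, Rational(1, 2)), Pow(Pow(U, 2), Rational(1, 2))))
Function('u')(j) = Add(Mul(183, j), Mul(7869, Pow(2, Rational(1, 2)))) (Function('u')(j) = Mul(183, Add(j, Mul(Pow(2, Rational(1, 2)), Pow(Pow(-43, 2), Rational(1, 2))))) = Mul(183, Add(j, Mul(Pow(2, Rational(1, 2)), Pow(1849, Rational(1, 2))))) = Mul(183, Add(j, Mul(Pow(2, Rational(1, 2)), 43))) = Mul(183, Add(j, Mul(43, Pow(2, Rational(1, 2))))) = Add(Mul(183, j), Mul(7869, Pow(2, Rational(1, 2)))))
Add(Function('u')(Pow(Add(543, 646), Rational(1, 2))), -1887120) = Add(Add(Mul(183, Pow(Add(543, 646), Rational(1, 2))), Mul(7869, Pow(2, Rational(1, 2)))), -1887120) = Add(Add(Mul(183, Pow(1189, Rational(1, 2))), Mul(7869, Pow(2, Rational(1, 2)))), -1887120) = Add(-1887120, Mul(183, Pow(1189, Rational(1, 2))), Mul(7869, Pow(2, Rational(1, 2))))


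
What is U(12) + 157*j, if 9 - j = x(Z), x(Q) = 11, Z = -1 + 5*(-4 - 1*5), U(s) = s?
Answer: -302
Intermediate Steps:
Z = -46 (Z = -1 + 5*(-4 - 5) = -1 + 5*(-9) = -1 - 45 = -46)
j = -2 (j = 9 - 1*11 = 9 - 11 = -2)
U(12) + 157*j = 12 + 157*(-2) = 12 - 314 = -302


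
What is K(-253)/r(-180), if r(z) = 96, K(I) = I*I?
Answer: 64009/96 ≈ 666.76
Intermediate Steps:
K(I) = I²
K(-253)/r(-180) = (-253)²/96 = 64009*(1/96) = 64009/96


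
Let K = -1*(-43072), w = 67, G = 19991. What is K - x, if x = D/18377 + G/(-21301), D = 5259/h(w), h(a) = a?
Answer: 66451524221574/1542767527 ≈ 43073.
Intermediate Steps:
D = 5259/67 ≈ 78.493
x = -1441298630/1542767527 (x = (5259/67)/18377 + 19991/(-21301) = (5259/67)*(1/18377) + 19991*(-1/21301) = 5259/1231259 - 19991/21301 = -1441298630/1542767527 ≈ -0.93423)
K = 43072
K - x = 43072 - 1*(-1441298630/1542767527) = 43072 + 1441298630/1542767527 = 66451524221574/1542767527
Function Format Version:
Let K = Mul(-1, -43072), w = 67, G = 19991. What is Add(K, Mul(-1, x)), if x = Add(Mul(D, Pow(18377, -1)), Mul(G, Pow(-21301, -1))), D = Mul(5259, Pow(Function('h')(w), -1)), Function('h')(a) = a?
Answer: Rational(66451524221574, 1542767527) ≈ 43073.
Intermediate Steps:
D = Rational(5259, 67) (D = Mul(5259, Pow(67, -1)) = Mul(5259, Rational(1, 67)) = Rational(5259, 67) ≈ 78.493)
x = Rational(-1441298630, 1542767527) (x = Add(Mul(Rational(5259, 67), Pow(18377, -1)), Mul(19991, Pow(-21301, -1))) = Add(Mul(Rational(5259, 67), Rational(1, 18377)), Mul(19991, Rational(-1, 21301))) = Add(Rational(5259, 1231259), Rational(-19991, 21301)) = Rational(-1441298630, 1542767527) ≈ -0.93423)
K = 43072
Add(K, Mul(-1, x)) = Add(43072, Mul(-1, Rational(-1441298630, 1542767527))) = Add(43072, Rational(1441298630, 1542767527)) = Rational(66451524221574, 1542767527)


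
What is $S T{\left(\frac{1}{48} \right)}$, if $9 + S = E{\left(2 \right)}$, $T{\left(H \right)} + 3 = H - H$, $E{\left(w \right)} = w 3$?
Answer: $9$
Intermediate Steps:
$E{\left(w \right)} = 3 w$
$T{\left(H \right)} = -3$ ($T{\left(H \right)} = -3 + \left(H - H\right) = -3 + 0 = -3$)
$S = -3$ ($S = -9 + 3 \cdot 2 = -9 + 6 = -3$)
$S T{\left(\frac{1}{48} \right)} = \left(-3\right) \left(-3\right) = 9$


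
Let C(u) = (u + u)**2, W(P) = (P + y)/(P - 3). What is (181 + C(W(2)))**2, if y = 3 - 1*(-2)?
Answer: 142129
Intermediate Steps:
y = 5 (y = 3 + 2 = 5)
W(P) = (5 + P)/(-3 + P) (W(P) = (P + 5)/(P - 3) = (5 + P)/(-3 + P))
C(u) = 4*u**2 (C(u) = (2*u)**2 = 4*u**2)
(181 + C(W(2)))**2 = (181 + 4*((5 + 2)/(-3 + 2))**2)**2 = (181 + 4*(7/(-1))**2)**2 = (181 + 4*(-1*7)**2)**2 = (181 + 4*(-7)**2)**2 = (181 + 4*49)**2 = (181 + 196)**2 = 377**2 = 142129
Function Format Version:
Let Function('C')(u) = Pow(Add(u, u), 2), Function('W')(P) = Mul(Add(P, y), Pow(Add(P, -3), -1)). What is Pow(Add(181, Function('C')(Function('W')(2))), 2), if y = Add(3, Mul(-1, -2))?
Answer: 142129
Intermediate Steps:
y = 5 (y = Add(3, 2) = 5)
Function('W')(P) = Mul(Pow(Add(-3, P), -1), Add(5, P)) (Function('W')(P) = Mul(Add(P, 5), Pow(Add(P, -3), -1)) = Mul(Add(5, P), Pow(Add(-3, P), -1)) = Mul(Pow(Add(-3, P), -1), Add(5, P)))
Function('C')(u) = Mul(4, Pow(u, 2)) (Function('C')(u) = Pow(Mul(2, u), 2) = Mul(4, Pow(u, 2)))
Pow(Add(181, Function('C')(Function('W')(2))), 2) = Pow(Add(181, Mul(4, Pow(Mul(Pow(Add(-3, 2), -1), Add(5, 2)), 2))), 2) = Pow(Add(181, Mul(4, Pow(Mul(Pow(-1, -1), 7), 2))), 2) = Pow(Add(181, Mul(4, Pow(Mul(-1, 7), 2))), 2) = Pow(Add(181, Mul(4, Pow(-7, 2))), 2) = Pow(Add(181, Mul(4, 49)), 2) = Pow(Add(181, 196), 2) = Pow(377, 2) = 142129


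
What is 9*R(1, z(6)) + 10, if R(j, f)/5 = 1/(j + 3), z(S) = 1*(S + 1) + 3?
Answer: 85/4 ≈ 21.250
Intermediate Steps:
z(S) = 4 + S (z(S) = 1*(1 + S) + 3 = (1 + S) + 3 = 4 + S)
R(j, f) = 5/(3 + j) (R(j, f) = 5/(j + 3) = 5/(3 + j))
9*R(1, z(6)) + 10 = 9*(5/(3 + 1)) + 10 = 9*(5/4) + 10 = 45/4 + 10 = 85/4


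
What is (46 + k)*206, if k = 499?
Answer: 112270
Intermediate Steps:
(46 + k)*206 = (46 + 499)*206 = 545*206 = 112270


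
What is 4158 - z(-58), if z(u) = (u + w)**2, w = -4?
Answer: 314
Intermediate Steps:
z(u) = (-4 + u)**2 (z(u) = (u - 4)**2 = (-4 + u)**2)
4158 - z(-58) = 4158 - (-4 - 58)**2 = 4158 - 1*(-62)**2 = 4158 - 1*3844 = 4158 - 3844 = 314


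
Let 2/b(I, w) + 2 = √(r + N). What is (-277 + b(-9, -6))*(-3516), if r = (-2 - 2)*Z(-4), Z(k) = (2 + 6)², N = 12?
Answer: 3516*(277*√61 + 278*I)/(I + √61) ≈ 9.7399e+5 + 442.92*I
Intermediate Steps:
Z(k) = 64 (Z(k) = 8² = 64)
r = -256 (r = (-2 - 2)*64 = -4*64 = -256)
b(I, w) = 2/(-2 + 2*I*√61) (b(I, w) = 2/(-2 + √(-256 + 12)) = 2/(-2 + √(-244)) = 2/(-2 + 2*I*√61))
(-277 + b(-9, -6))*(-3516) = (-277 - I/(I + √61))*(-3516) = 973932 + 3516*I/(I + √61)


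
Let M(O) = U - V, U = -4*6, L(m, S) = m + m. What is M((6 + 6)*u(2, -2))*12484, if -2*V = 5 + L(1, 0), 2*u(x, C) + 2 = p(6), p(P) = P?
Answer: -255922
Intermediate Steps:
L(m, S) = 2*m
u(x, C) = 2 (u(x, C) = -1 + (½)*6 = -1 + 3 = 2)
U = -24
V = -7/2 (V = -(5 + 2*1)/2 = -(5 + 2)/2 = -½*7 = -7/2 ≈ -3.5000)
M(O) = -41/2 (M(O) = -24 - 1*(-7/2) = -24 + 7/2 = -41/2)
M((6 + 6)*u(2, -2))*12484 = -41/2*12484 = -255922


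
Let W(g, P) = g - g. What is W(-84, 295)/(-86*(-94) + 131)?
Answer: 0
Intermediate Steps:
W(g, P) = 0
W(-84, 295)/(-86*(-94) + 131) = 0/(-86*(-94) + 131) = 0/(8084 + 131) = 0/8215 = 0*(1/8215) = 0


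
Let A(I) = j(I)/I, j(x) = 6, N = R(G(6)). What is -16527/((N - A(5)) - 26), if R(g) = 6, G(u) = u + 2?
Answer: 82635/106 ≈ 779.58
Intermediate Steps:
G(u) = 2 + u
N = 6
A(I) = 6/I
-16527/((N - A(5)) - 26) = -16527/((6 - 6/5) - 26) = -16527/(24/5 - 26) = -16527/(-106/5) = -5/106*(-16527) = 82635/106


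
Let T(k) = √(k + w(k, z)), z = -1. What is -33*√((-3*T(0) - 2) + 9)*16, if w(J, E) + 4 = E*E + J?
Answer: -528*√(7 - 3*I*√3) ≈ -1480.2 + 489.33*I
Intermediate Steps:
w(J, E) = -4 + J + E² (w(J, E) = -4 + (E*E + J) = -4 + (E² + J) = -4 + (J + E²) = -4 + J + E²)
T(k) = √(-3 + 2*k) (T(k) = √(k + (-4 + k + (-1)²)) = √(k + (-4 + k + 1)) = √(k + (-3 + k)) = √(-3 + 2*k))
-33*√((-3*T(0) - 2) + 9)*16 = -33*√((-3*√(-3 + 2*0) - 2) + 9)*16 = -33*√((-3*√(-3 + 0) - 2) + 9)*16 = -33*√((-3*I*√3 - 2) + 9)*16 = -33*√((-2 - 3*I*√3) + 9)*16 = -33*√(7 - 3*I*√3)*16 = -528*√(7 - 3*I*√3)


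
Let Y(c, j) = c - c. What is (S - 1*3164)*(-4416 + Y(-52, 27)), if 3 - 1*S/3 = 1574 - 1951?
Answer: 8937984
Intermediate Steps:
S = 1140 (S = 9 - 3*(1574 - 1951) = 9 - 3*(-377) = 9 + 1131 = 1140)
Y(c, j) = 0
(S - 1*3164)*(-4416 + Y(-52, 27)) = (1140 - 1*3164)*(-4416 + 0) = (1140 - 3164)*(-4416) = -2024*(-4416) = 8937984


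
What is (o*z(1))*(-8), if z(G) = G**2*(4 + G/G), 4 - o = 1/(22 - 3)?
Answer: -3000/19 ≈ -157.89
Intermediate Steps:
o = 75/19 (o = 4 - 1/(22 - 3) = 4 - 1/19 = 75/19 ≈ 3.9474)
z(G) = 5*G**2 (z(G) = G**2*(4 + 1) = G**2*5 = 5*G**2)
(o*z(1))*(-8) = (75*(5*1**2)/19)*(-8) = (75*(5*1)/19)*(-8) = ((75/19)*5)*(-8) = (375/19)*(-8) = -3000/19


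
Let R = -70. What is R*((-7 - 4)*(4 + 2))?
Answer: 4620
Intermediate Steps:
R*((-7 - 4)*(4 + 2)) = -70*(-7 - 4)*(4 + 2) = -(-770)*6 = -70*(-66) = 4620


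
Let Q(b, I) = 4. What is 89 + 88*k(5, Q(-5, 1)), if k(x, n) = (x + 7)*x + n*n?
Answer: 6777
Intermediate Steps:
k(x, n) = n**2 + x*(7 + x) (k(x, n) = (7 + x)*x + n**2 = x*(7 + x) + n**2 = n**2 + x*(7 + x))
89 + 88*k(5, Q(-5, 1)) = 89 + 88*(4**2 + 5**2 + 7*5) = 89 + 88*(16 + 25 + 35) = 89 + 88*76 = 89 + 6688 = 6777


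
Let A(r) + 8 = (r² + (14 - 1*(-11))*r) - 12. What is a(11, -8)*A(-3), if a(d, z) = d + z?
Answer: -258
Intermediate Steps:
A(r) = -20 + r² + 25*r (A(r) = -8 + ((r² + (14 - 1*(-11))*r) - 12) = -8 + ((r² + (14 + 11)*r) - 12) = -8 + ((r² + 25*r) - 12) = -8 + (-12 + r² + 25*r) = -20 + r² + 25*r)
a(11, -8)*A(-3) = (11 - 8)*(-20 + (-3)² + 25*(-3)) = 3*(-20 + 9 - 75) = 3*(-86) = -258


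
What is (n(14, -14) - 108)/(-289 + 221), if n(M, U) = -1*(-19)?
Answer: 89/68 ≈ 1.3088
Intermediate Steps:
n(M, U) = 19
(n(14, -14) - 108)/(-289 + 221) = (19 - 108)/(-289 + 221) = -89/(-68) = -1/68*(-89) = 89/68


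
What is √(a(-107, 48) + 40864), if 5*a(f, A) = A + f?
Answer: √1021305/5 ≈ 202.12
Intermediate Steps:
a(f, A) = A/5 + f/5 (a(f, A) = (A + f)/5 = A/5 + f/5)
√(a(-107, 48) + 40864) = √(((⅕)*48 + (⅕)*(-107)) + 40864) = √((48/5 - 107/5) + 40864) = √(-59/5 + 40864) = √(204261/5) = √1021305/5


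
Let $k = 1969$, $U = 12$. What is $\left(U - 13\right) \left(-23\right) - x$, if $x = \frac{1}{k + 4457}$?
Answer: $\frac{147797}{6426} \approx 23.0$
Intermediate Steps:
$x = \frac{1}{6426}$ ($x = \frac{1}{1969 + 4457} = \frac{1}{6426} \approx 0.00015562$)
$\left(U - 13\right) \left(-23\right) - x = \left(12 - 13\right) \left(-23\right) - \frac{1}{6426} = \left(-1\right) \left(-23\right) - \frac{1}{6426} = 23 - \frac{1}{6426} = \frac{147797}{6426}$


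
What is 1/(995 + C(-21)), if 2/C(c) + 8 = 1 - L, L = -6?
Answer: 1/993 ≈ 0.0010071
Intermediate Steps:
C(c) = -2 (C(c) = 2/(-8 + (1 - 1*(-6))) = 2/(-8 + (1 + 6)) = 2/(-8 + 7) = 2/(-1) = 2*(-1) = -2)
1/(995 + C(-21)) = 1/(995 - 2) = 1/993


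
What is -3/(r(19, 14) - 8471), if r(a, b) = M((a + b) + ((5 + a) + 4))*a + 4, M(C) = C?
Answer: 1/2436 ≈ 0.00041051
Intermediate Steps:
r(a, b) = 4 + a*(9 + b + 2*a) (r(a, b) = ((a + b) + ((5 + a) + 4))*a + 4 = ((a + b) + (9 + a))*a + 4 = (9 + b + 2*a)*a + 4 = a*(9 + b + 2*a) + 4 = 4 + a*(9 + b + 2*a))
-3/(r(19, 14) - 8471) = -3/((4 + 19*(9 + 14 + 2*19)) - 8471) = -3/((4 + 19*(9 + 14 + 38)) - 8471) = -3/((4 + 19*61) - 8471) = -3/((4 + 1159) - 8471) = -3/(1163 - 8471) = -3/(-7308) = -3*(-1/7308) = 1/2436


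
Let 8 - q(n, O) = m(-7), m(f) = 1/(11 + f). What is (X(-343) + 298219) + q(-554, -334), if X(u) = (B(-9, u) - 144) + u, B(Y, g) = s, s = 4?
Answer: 1190975/4 ≈ 2.9774e+5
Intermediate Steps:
B(Y, g) = 4
q(n, O) = 31/4 (q(n, O) = 8 - 1/(11 - 7) = 8 - 1/4 = 31/4)
X(u) = -140 + u (X(u) = (4 - 144) + u = -140 + u)
(X(-343) + 298219) + q(-554, -334) = ((-140 - 343) + 298219) + 31/4 = (-483 + 298219) + 31/4 = 297736 + 31/4 = 1190975/4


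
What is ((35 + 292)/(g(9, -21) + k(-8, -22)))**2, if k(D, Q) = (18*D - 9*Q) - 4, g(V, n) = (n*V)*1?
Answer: 106929/19321 ≈ 5.5343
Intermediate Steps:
g(V, n) = V*n (g(V, n) = (V*n)*1 = V*n)
k(D, Q) = -4 - 9*Q + 18*D (k(D, Q) = (-9*Q + 18*D) - 4 = -4 - 9*Q + 18*D)
((35 + 292)/(g(9, -21) + k(-8, -22)))**2 = ((35 + 292)/(9*(-21) + (-4 - 9*(-22) + 18*(-8))))**2 = (327/(-189 + (-4 + 198 - 144)))**2 = (327/(-189 + 50))**2 = (327/(-139))**2 = (327*(-1/139))**2 = (-327/139)**2 = 106929/19321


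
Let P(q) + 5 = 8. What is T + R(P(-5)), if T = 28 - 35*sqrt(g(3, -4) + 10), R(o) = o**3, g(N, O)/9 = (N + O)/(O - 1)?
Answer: 55 - 7*sqrt(295) ≈ -65.229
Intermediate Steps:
P(q) = 3 (P(q) = -5 + 8 = 3)
g(N, O) = 9*(N + O)/(-1 + O) (g(N, O) = 9*((N + O)/(O - 1)) = 9*((N + O)/(-1 + O)) = 9*(N + O)/(-1 + O))
T = 28 - 7*sqrt(295) (T = 28 - 35*sqrt(9*(3 - 4)/(-1 - 4) + 10) = 28 - 35*sqrt(9*(-1)/(-5) + 10) = 28 - 35*sqrt(9*(-1/5)*(-1) + 10) = 28 - 35*sqrt(9/5 + 10) = 28 - 7*sqrt(295) ≈ -92.229)
T + R(P(-5)) = (28 - 7*sqrt(295)) + 3**3 = (28 - 7*sqrt(295)) + 27 = 55 - 7*sqrt(295)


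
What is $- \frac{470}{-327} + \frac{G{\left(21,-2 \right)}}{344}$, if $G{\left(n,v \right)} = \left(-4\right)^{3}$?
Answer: $\frac{17594}{14061} \approx 1.2513$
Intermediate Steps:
$G{\left(n,v \right)} = -64$
$- \frac{470}{-327} + \frac{G{\left(21,-2 \right)}}{344} = - \frac{470}{-327} - \frac{64}{344} = \left(-470\right) \left(- \frac{1}{327}\right) - \frac{8}{43} = \frac{470}{327} - \frac{8}{43} = \frac{17594}{14061}$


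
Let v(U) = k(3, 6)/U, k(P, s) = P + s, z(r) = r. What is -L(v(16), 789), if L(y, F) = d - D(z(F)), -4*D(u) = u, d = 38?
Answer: -941/4 ≈ -235.25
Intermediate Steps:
D(u) = -u/4
v(U) = 9/U (v(U) = (3 + 6)/U = 9/U)
L(y, F) = 38 + F/4 (L(y, F) = 38 - (-1)*F/4 = 38 + F/4)
-L(v(16), 789) = -(38 + (¼)*789) = -(38 + 789/4) = -1*941/4 = -941/4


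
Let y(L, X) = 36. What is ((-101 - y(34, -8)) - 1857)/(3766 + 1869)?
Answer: -1994/5635 ≈ -0.35386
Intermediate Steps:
((-101 - y(34, -8)) - 1857)/(3766 + 1869) = ((-101 - 1*36) - 1857)/(3766 + 1869) = ((-101 - 36) - 1857)/5635 = (-137 - 1857)*(1/5635) = -1994*1/5635 = -1994/5635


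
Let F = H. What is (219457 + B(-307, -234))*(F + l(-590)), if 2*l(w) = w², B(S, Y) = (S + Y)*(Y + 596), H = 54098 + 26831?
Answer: 6021329085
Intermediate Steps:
H = 80929
B(S, Y) = (596 + Y)*(S + Y) (B(S, Y) = (S + Y)*(596 + Y) = (596 + Y)*(S + Y))
F = 80929
l(w) = w²/2
(219457 + B(-307, -234))*(F + l(-590)) = (219457 + ((-234)² + 596*(-307) + 596*(-234) - 307*(-234)))*(80929 + (½)*(-590)²) = (219457 + (54756 - 182972 - 139464 + 71838))*(80929 + (½)*348100) = (219457 - 195842)*(80929 + 174050) = 23615*254979 = 6021329085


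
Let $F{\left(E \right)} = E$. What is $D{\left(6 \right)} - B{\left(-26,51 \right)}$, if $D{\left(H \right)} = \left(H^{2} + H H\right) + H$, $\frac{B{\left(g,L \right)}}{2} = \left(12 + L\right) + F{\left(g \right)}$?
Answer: $4$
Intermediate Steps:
$B{\left(g,L \right)} = 24 + 2 L + 2 g$ ($B{\left(g,L \right)} = 2 \left(\left(12 + L\right) + g\right) = 2 \left(12 + L + g\right) = 24 + 2 L + 2 g$)
$D{\left(H \right)} = H + 2 H^{2}$ ($D{\left(H \right)} = \left(H^{2} + H^{2}\right) + H = 2 H^{2} + H = H + 2 H^{2}$)
$D{\left(6 \right)} - B{\left(-26,51 \right)} = 6 \left(1 + 2 \cdot 6\right) - \left(24 + 2 \cdot 51 + 2 \left(-26\right)\right) = 6 \left(1 + 12\right) - \left(24 + 102 - 52\right) = 6 \cdot 13 - 74 = 78 - 74 = 4$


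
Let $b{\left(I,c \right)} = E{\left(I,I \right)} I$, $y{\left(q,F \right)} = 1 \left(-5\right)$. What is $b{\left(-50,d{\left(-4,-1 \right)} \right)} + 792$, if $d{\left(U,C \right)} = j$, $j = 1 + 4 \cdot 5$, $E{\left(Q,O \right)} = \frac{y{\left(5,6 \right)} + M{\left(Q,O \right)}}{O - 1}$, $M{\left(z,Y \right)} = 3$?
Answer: $\frac{40292}{51} \approx 790.04$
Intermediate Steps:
$y{\left(q,F \right)} = -5$
$E{\left(Q,O \right)} = - \frac{2}{-1 + O}$ ($E{\left(Q,O \right)} = \frac{-5 + 3}{O - 1} = - \frac{2}{-1 + O}$)
$j = 21$ ($j = 1 + 20 = 21$)
$d{\left(U,C \right)} = 21$
$b{\left(I,c \right)} = - \frac{2 I}{-1 + I}$ ($b{\left(I,c \right)} = - \frac{2}{-1 + I} I = - \frac{2 I}{-1 + I}$)
$b{\left(-50,d{\left(-4,-1 \right)} \right)} + 792 = \left(-2\right) \left(-50\right) \frac{1}{-1 - 50} + 792 = \left(-2\right) \left(-50\right) \frac{1}{-51} + 792 = \left(-2\right) \left(-50\right) \left(- \frac{1}{51}\right) + 792 = - \frac{100}{51} + 792 = \frac{40292}{51}$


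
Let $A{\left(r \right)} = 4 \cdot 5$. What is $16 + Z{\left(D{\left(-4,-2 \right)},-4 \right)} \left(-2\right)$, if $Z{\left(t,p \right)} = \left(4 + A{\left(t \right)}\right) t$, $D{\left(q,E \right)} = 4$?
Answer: $-176$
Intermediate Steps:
$A{\left(r \right)} = 20$
$Z{\left(t,p \right)} = 24 t$ ($Z{\left(t,p \right)} = \left(4 + 20\right) t = 24 t$)
$16 + Z{\left(D{\left(-4,-2 \right)},-4 \right)} \left(-2\right) = 16 + 24 \cdot 4 \left(-2\right) = 16 + 96 \left(-2\right) = 16 - 192 = -176$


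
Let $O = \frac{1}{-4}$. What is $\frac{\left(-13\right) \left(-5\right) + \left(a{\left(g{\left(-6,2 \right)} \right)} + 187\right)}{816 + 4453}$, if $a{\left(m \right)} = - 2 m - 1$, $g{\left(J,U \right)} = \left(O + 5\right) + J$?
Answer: $\frac{507}{10538} \approx 0.048112$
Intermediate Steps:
$O = - \frac{1}{4} \approx -0.25$
$g{\left(J,U \right)} = \frac{19}{4} + J$ ($g{\left(J,U \right)} = \left(- \frac{1}{4} + 5\right) + J = \frac{19}{4} + J$)
$a{\left(m \right)} = -1 - 2 m$
$\frac{\left(-13\right) \left(-5\right) + \left(a{\left(g{\left(-6,2 \right)} \right)} + 187\right)}{816 + 4453} = \frac{\left(-13\right) \left(-5\right) + \left(\left(-1 - 2 \left(\frac{19}{4} - 6\right)\right) + 187\right)}{816 + 4453} = \frac{65 + \left(\left(-1 - - \frac{5}{2}\right) + 187\right)}{5269} = \left(65 + \left(\left(-1 + \frac{5}{2}\right) + 187\right)\right) \frac{1}{5269} = \left(65 + \left(\frac{3}{2} + 187\right)\right) \frac{1}{5269} = \left(65 + \frac{377}{2}\right) \frac{1}{5269} = \frac{507}{2} \cdot \frac{1}{5269} = \frac{507}{10538}$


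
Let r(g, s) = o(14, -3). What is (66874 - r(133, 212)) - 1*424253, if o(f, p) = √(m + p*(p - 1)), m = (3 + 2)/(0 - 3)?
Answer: -357379 - √93/3 ≈ -3.5738e+5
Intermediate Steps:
m = -5/3 (m = 5/(-3) = 5*(-⅓) = -5/3 ≈ -1.6667)
o(f, p) = √(-5/3 + p*(-1 + p)) (o(f, p) = √(-5/3 + p*(p - 1)) = √(-5/3 + p*(-1 + p)))
r(g, s) = √93/3 (r(g, s) = √(-15 - 9*(-3) + 9*(-3)²)/3 = √(-15 + 27 + 9*9)/3 = √(-15 + 27 + 81)/3 = √93/3)
(66874 - r(133, 212)) - 1*424253 = (66874 - √93/3) - 1*424253 = (66874 - √93/3) - 424253 = -357379 - √93/3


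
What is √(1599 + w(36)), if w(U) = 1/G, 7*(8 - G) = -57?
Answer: √20418422/113 ≈ 39.988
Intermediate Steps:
G = 113/7 (G = 8 - ⅐*(-57) = 8 + 57/7 = 113/7 ≈ 16.143)
w(U) = 7/113 (w(U) = 1/(113/7) = 7/113)
√(1599 + w(36)) = √(1599 + 7/113) = √(180694/113) = √20418422/113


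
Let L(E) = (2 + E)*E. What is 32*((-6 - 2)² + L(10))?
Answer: 5888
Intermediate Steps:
L(E) = E*(2 + E)
32*((-6 - 2)² + L(10)) = 32*((-6 - 2)² + 10*(2 + 10)) = 32*((-8)² + 10*12) = 32*(64 + 120) = 32*184 = 5888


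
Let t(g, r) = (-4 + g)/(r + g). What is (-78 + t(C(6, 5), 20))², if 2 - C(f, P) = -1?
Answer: 3222025/529 ≈ 6090.8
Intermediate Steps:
C(f, P) = 3 (C(f, P) = 2 - 1*(-1) = 2 + 1 = 3)
t(g, r) = (-4 + g)/(g + r)
(-78 + t(C(6, 5), 20))² = (-78 + (-4 + 3)/(3 + 20))² = (-78 - 1/23)² = (-1795/23)² = 3222025/529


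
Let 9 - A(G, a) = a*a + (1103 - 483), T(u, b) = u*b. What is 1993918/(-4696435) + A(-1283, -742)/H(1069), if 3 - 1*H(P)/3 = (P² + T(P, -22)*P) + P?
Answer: -9742146656669/22539990299605 ≈ -0.43222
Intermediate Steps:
T(u, b) = b*u
A(G, a) = -611 - a² (A(G, a) = 9 - (a*a + (1103 - 483)) = 9 - (a² + 620) = 9 - (620 + a²) = 9 + (-620 - a²) = -611 - a²)
H(P) = 9 - 3*P + 63*P² (H(P) = 9 - 3*((P² + (-22*P)*P) + P) = 9 - 3*((P² - 22*P²) + P) = 9 - 3*(-21*P² + P) = 9 - 3*(P - 21*P²) = 9 + (-3*P + 63*P²) = 9 - 3*P + 63*P²)
1993918/(-4696435) + A(-1283, -742)/H(1069) = 1993918/(-4696435) + (-611 - 1*(-742)²)/(9 - 3*1069 + 63*1069²) = 1993918*(-1/4696435) + (-611 - 1*550564)/(9 - 3207 + 63*1142761) = -1993918/4696435 + (-611 - 550564)/(9 - 3207 + 71993943) = -1993918/4696435 - 551175/71990745 = -1993918/4696435 - 551175*1/71990745 = -1993918/4696435 - 36745/4799383 = -9742146656669/22539990299605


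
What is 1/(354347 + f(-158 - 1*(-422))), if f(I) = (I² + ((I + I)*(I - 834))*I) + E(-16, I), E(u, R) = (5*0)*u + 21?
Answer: -1/79029376 ≈ -1.2654e-8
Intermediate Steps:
E(u, R) = 21 (E(u, R) = 0*u + 21 = 0 + 21 = 21)
f(I) = 21 + I² + 2*I²*(-834 + I) (f(I) = (I² + ((I + I)*(I - 834))*I) + 21 = (I² + ((2*I)*(-834 + I))*I) + 21 = (I² + (2*I*(-834 + I))*I) + 21 = (I² + 2*I²*(-834 + I)) + 21 = 21 + I² + 2*I²*(-834 + I))
1/(354347 + f(-158 - 1*(-422))) = 1/(354347 + (21 - 1667*(-158 - 1*(-422))² + 2*(-158 - 1*(-422))³)) = 1/(354347 + (21 - 1667*(-158 + 422)² + 2*(-158 + 422)³)) = 1/(354347 + (21 - 1667*264² + 2*264³)) = 1/(354347 + (21 - 1667*69696 + 2*18399744)) = 1/(354347 + (21 - 116183232 + 36799488)) = 1/(354347 - 79383723) = 1/(-79029376) = -1/79029376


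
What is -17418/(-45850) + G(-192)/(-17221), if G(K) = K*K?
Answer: -695129511/394791425 ≈ -1.7608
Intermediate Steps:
G(K) = K²
-17418/(-45850) + G(-192)/(-17221) = -17418/(-45850) + (-192)²/(-17221) = -17418*(-1/45850) + 36864*(-1/17221) = 8709/22925 - 36864/17221 = -695129511/394791425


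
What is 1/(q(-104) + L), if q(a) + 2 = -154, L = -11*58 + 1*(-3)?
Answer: -1/797 ≈ -0.0012547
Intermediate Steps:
L = -641 (L = -638 - 3 = -641)
q(a) = -156 (q(a) = -2 - 154 = -156)
1/(q(-104) + L) = 1/(-156 - 641) = 1/(-797) = -1/797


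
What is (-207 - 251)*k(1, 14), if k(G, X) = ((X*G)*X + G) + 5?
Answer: -92516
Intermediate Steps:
k(G, X) = 5 + G + G*X² (k(G, X) = ((G*X)*X + G) + 5 = (G*X² + G) + 5 = (G + G*X²) + 5 = 5 + G + G*X²)
(-207 - 251)*k(1, 14) = (-207 - 251)*(5 + 1 + 1*14²) = -458*(5 + 1 + 1*196) = -458*(5 + 1 + 196) = -458*202 = -92516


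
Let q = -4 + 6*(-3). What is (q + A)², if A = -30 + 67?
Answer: 225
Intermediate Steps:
A = 37
q = -22 (q = -4 - 18 = -22)
(q + A)² = (-22 + 37)² = 15² = 225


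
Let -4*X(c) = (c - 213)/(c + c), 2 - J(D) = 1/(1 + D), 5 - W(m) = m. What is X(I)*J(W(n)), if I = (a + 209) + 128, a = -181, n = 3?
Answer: 95/1248 ≈ 0.076122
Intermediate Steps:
W(m) = 5 - m
J(D) = 2 - 1/(1 + D)
I = 156 (I = (-181 + 209) + 128 = 28 + 128 = 156)
X(c) = -(-213 + c)/(8*c) (X(c) = -(c - 213)/(4*(c + c)) = -(-213 + c)/(4*(2*c)) = -(-213 + c)*1/(2*c)/4 = -(-213 + c)/(8*c))
X(I)*J(W(n)) = ((⅛)*(213 - 1*156)/156)*((1 + 2*(5 - 1*3))/(1 + (5 - 1*3))) = ((⅛)*(1/156)*(213 - 156))*((1 + 2*(5 - 3))/(1 + (5 - 3))) = ((⅛)*(1/156)*57)*((1 + 2*2)/(1 + 2)) = 19*((1 + 4)/3)/416 = 19*((⅓)*5)/416 = (19/416)*(5/3) = 95/1248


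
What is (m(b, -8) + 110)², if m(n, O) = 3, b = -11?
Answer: 12769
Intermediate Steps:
(m(b, -8) + 110)² = (3 + 110)² = 113² = 12769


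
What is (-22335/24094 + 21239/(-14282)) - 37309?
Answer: -3209812415977/86027627 ≈ -37311.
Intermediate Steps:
(-22335/24094 + 21239/(-14282)) - 37309 = (-22335*1/24094 + 21239*(-1/14282)) - 37309 = (-22335/24094 - 21239/14282) - 37309 = -207680234/86027627 - 37309 = -3209812415977/86027627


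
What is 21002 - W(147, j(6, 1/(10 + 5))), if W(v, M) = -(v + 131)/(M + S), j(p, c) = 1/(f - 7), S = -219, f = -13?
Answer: 92004202/4381 ≈ 21001.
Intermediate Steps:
j(p, c) = -1/20 (j(p, c) = 1/(-13 - 7) = 1/(-20) = -1/20)
W(v, M) = -(131 + v)/(-219 + M) (W(v, M) = -(v + 131)/(M - 219) = -(131 + v)/(-219 + M))
21002 - W(147, j(6, 1/(10 + 5))) = 21002 - (-131 - 1*147)/(-219 - 1/20) = 21002 - (-131 - 147)/(-4381/20) = 21002 - (-20)*(-278)/4381 = 21002 - 1*5560/4381 = 21002 - 5560/4381 = 92004202/4381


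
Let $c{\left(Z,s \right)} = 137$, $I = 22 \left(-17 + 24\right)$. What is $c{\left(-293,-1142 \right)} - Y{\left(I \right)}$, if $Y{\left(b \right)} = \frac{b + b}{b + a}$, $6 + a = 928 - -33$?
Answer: $\frac{151625}{1109} \approx 136.72$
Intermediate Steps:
$a = 955$ ($a = -6 + \left(928 - -33\right) = -6 + \left(928 + 33\right) = -6 + 961 = 955$)
$I = 154$ ($I = 22 \cdot 7 = 154$)
$Y{\left(b \right)} = \frac{2 b}{955 + b}$ ($Y{\left(b \right)} = \frac{b + b}{b + 955} = \frac{2 b}{955 + b}$)
$c{\left(-293,-1142 \right)} - Y{\left(I \right)} = 137 - 2 \cdot 154 \frac{1}{955 + 154} = 137 - 2 \cdot 154 \cdot \frac{1}{1109} = 137 - \frac{308}{1109} = \frac{151625}{1109}$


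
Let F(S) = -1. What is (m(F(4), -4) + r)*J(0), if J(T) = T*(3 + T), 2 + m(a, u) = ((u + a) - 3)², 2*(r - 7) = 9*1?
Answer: 0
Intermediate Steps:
r = 23/2 (r = 7 + (9*1)/2 = 7 + (½)*9 = 7 + 9/2 = 23/2 ≈ 11.500)
m(a, u) = -2 + (-3 + a + u)² (m(a, u) = -2 + ((u + a) - 3)² = -2 + ((a + u) - 3)² = -2 + (-3 + a + u)²)
(m(F(4), -4) + r)*J(0) = ((-2 + (-3 - 1 - 4)²) + 23/2)*(0*(3 + 0)) = ((-2 + (-8)²) + 23/2)*(0*3) = ((-2 + 64) + 23/2)*0 = (62 + 23/2)*0 = (147/2)*0 = 0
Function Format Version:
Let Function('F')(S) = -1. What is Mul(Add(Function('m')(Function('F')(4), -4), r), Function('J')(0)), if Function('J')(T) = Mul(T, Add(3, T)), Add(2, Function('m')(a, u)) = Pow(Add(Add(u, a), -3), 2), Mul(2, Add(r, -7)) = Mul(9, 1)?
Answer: 0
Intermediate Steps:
r = Rational(23, 2) (r = Add(7, Mul(Rational(1, 2), Mul(9, 1))) = Add(7, Mul(Rational(1, 2), 9)) = Add(7, Rational(9, 2)) = Rational(23, 2) ≈ 11.500)
Function('m')(a, u) = Add(-2, Pow(Add(-3, a, u), 2)) (Function('m')(a, u) = Add(-2, Pow(Add(Add(u, a), -3), 2)) = Add(-2, Pow(Add(Add(a, u), -3), 2)) = Add(-2, Pow(Add(-3, a, u), 2)))
Mul(Add(Function('m')(Function('F')(4), -4), r), Function('J')(0)) = Mul(Add(Add(-2, Pow(Add(-3, -1, -4), 2)), Rational(23, 2)), Mul(0, Add(3, 0))) = Mul(Add(Add(-2, Pow(-8, 2)), Rational(23, 2)), Mul(0, 3)) = Mul(Add(Add(-2, 64), Rational(23, 2)), 0) = Mul(Add(62, Rational(23, 2)), 0) = Mul(Rational(147, 2), 0) = 0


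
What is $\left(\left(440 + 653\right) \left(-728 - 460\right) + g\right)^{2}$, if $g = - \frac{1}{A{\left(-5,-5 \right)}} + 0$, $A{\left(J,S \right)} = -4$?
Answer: $\frac{26976960784225}{16} \approx 1.6861 \cdot 10^{12}$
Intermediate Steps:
$g = \frac{1}{4}$ ($g = - \frac{1}{-4} + 0 = \left(-1\right) \left(- \frac{1}{4}\right) + 0 = \frac{1}{4} + 0 = \frac{1}{4} \approx 0.25$)
$\left(\left(440 + 653\right) \left(-728 - 460\right) + g\right)^{2} = \left(\left(440 + 653\right) \left(-728 - 460\right) + \frac{1}{4}\right)^{2} = \left(1093 \left(-1188\right) + \frac{1}{4}\right)^{2} = \left(-1298484 + \frac{1}{4}\right)^{2} = \left(- \frac{5193935}{4}\right)^{2} = \frac{26976960784225}{16}$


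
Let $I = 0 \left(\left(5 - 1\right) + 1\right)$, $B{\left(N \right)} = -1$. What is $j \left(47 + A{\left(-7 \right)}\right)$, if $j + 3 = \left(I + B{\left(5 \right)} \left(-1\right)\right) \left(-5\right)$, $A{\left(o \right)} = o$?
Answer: $-320$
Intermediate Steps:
$I = 0$ ($I = 0 \left(\left(5 - 1\right) + 1\right) = 0 \left(4 + 1\right) = 0 \cdot 5 = 0$)
$j = -8$ ($j = -3 + \left(0 - -1\right) \left(-5\right) = -3 + \left(0 + 1\right) \left(-5\right) = -3 + 1 \left(-5\right) = -3 - 5 = -8$)
$j \left(47 + A{\left(-7 \right)}\right) = - 8 \left(47 - 7\right) = \left(-8\right) 40 = -320$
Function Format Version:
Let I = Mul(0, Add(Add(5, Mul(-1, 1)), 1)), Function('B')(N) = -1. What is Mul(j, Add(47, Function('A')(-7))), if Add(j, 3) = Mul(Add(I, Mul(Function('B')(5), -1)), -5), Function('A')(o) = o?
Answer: -320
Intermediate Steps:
I = 0 (I = Mul(0, Add(Add(5, -1), 1)) = Mul(0, Add(4, 1)) = Mul(0, 5) = 0)
j = -8 (j = Add(-3, Mul(Add(0, Mul(-1, -1)), -5)) = Add(-3, Mul(Add(0, 1), -5)) = Add(-3, Mul(1, -5)) = Add(-3, -5) = -8)
Mul(j, Add(47, Function('A')(-7))) = Mul(-8, Add(47, -7)) = Mul(-8, 40) = -320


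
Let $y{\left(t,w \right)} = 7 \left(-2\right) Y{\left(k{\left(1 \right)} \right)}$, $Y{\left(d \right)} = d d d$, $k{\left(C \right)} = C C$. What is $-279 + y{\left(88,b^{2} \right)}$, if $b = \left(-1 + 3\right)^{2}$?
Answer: $-293$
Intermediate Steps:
$k{\left(C \right)} = C^{2}$
$b = 4$ ($b = 2^{2} = 4$)
$Y{\left(d \right)} = d^{3}$ ($Y{\left(d \right)} = d^{2} d = d^{3}$)
$y{\left(t,w \right)} = -14$ ($y{\left(t,w \right)} = 7 \left(-2\right) \left(1^{2}\right)^{3} = - 14 \cdot 1^{3} = \left(-14\right) 1 = -14$)
$-279 + y{\left(88,b^{2} \right)} = -279 - 14 = -293$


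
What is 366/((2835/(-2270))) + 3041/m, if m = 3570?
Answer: -9388591/32130 ≈ -292.21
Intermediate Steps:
366/((2835/(-2270))) + 3041/m = 366/((2835/(-2270))) + 3041/3570 = 366/((2835*(-1/2270))) + 3041*(1/3570) = 366/(-567/454) + 3041/3570 = 366*(-454/567) + 3041/3570 = -55388/189 + 3041/3570 = -9388591/32130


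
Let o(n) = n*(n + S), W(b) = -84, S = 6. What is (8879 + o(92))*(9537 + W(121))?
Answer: 169161435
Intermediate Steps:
o(n) = n*(6 + n) (o(n) = n*(n + 6) = n*(6 + n))
(8879 + o(92))*(9537 + W(121)) = (8879 + 92*(6 + 92))*(9537 - 84) = (8879 + 92*98)*9453 = (8879 + 9016)*9453 = 17895*9453 = 169161435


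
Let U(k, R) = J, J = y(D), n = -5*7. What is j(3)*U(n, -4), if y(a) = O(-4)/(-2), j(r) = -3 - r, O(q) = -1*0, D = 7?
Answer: 0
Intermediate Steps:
O(q) = 0
n = -35
y(a) = 0 (y(a) = 0/(-2) = 0*(-1/2) = 0)
J = 0
U(k, R) = 0
j(3)*U(n, -4) = (-3 - 1*3)*0 = (-3 - 3)*0 = -6*0 = 0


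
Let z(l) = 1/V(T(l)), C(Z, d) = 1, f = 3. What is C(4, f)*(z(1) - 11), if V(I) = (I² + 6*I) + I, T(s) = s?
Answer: -87/8 ≈ -10.875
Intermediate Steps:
V(I) = I² + 7*I
z(l) = 1/(l*(7 + l))
C(4, f)*(z(1) - 11) = 1*(1/(1*(7 + 1)) - 11) = 1*(1/8 - 11) = 1*(1*(⅛) - 11) = 1*(⅛ - 11) = 1*(-87/8) = -87/8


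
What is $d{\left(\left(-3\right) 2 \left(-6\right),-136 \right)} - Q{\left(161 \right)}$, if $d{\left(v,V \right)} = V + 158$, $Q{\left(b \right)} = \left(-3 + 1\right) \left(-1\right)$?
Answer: $20$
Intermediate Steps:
$Q{\left(b \right)} = 2$ ($Q{\left(b \right)} = \left(-2\right) \left(-1\right) = 2$)
$d{\left(v,V \right)} = 158 + V$
$d{\left(\left(-3\right) 2 \left(-6\right),-136 \right)} - Q{\left(161 \right)} = \left(158 - 136\right) - 2 = 22 - 2 = 20$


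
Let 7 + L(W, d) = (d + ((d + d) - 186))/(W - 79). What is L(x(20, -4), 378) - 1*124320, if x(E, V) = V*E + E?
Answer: -17282401/139 ≈ -1.2433e+5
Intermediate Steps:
x(E, V) = E + E*V (x(E, V) = E*V + E = E + E*V)
L(W, d) = -7 + (-186 + 3*d)/(-79 + W) (L(W, d) = -7 + (d + ((d + d) - 186))/(W - 79) = -7 + (d + (2*d - 186))/(-79 + W) = -7 + (d + (-186 + 2*d))/(-79 + W) = -7 + (-186 + 3*d)/(-79 + W))
L(x(20, -4), 378) - 1*124320 = (367 - 140*(1 - 4) + 3*378)/(-79 + 20*(1 - 4)) - 1*124320 = (367 - 140*(-3) + 1134)/(-79 + 20*(-3)) - 124320 = (367 - 7*(-60) + 1134)/(-79 - 60) - 124320 = (367 + 420 + 1134)/(-139) - 124320 = -1/139*1921 - 124320 = -1921/139 - 124320 = -17282401/139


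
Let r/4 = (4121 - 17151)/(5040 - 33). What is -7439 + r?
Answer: -37299193/5007 ≈ -7449.4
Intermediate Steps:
r = -52120/5007 (r = 4*((4121 - 17151)/(5040 - 33)) = 4*(-13030/5007) = -52120/5007 ≈ -10.409)
-7439 + r = -7439 - 52120/5007 = -37299193/5007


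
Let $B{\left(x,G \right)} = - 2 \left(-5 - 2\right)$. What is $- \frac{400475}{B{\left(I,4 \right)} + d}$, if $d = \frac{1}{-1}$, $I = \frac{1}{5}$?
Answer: $- \frac{400475}{13} \approx -30806.0$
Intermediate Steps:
$I = \frac{1}{5} \approx 0.2$
$B{\left(x,G \right)} = 14$ ($B{\left(x,G \right)} = \left(-2\right) \left(-7\right) = 14$)
$d = -1$
$- \frac{400475}{B{\left(I,4 \right)} + d} = - \frac{400475}{14 - 1} = - \frac{400475}{13}$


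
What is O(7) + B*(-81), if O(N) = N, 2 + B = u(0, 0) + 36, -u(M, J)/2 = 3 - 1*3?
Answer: -2747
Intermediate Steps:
u(M, J) = 0 (u(M, J) = -2*(3 - 1*3) = -2*(3 - 3) = -2*0 = 0)
B = 34 (B = -2 + (0 + 36) = -2 + 36 = 34)
O(7) + B*(-81) = 7 + 34*(-81) = 7 - 2754 = -2747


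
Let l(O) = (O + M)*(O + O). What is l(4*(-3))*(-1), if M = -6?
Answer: -432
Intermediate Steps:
l(O) = 2*O*(-6 + O) (l(O) = (O - 6)*(O + O) = (-6 + O)*(2*O) = 2*O*(-6 + O))
l(4*(-3))*(-1) = (2*(4*(-3))*(-6 + 4*(-3)))*(-1) = (2*(-12)*(-6 - 12))*(-1) = (2*(-12)*(-18))*(-1) = 432*(-1) = -432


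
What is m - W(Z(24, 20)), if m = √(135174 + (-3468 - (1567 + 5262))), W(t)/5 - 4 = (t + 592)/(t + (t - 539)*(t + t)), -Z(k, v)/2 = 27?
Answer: -128249/6399 + √124877 ≈ 333.34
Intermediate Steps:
Z(k, v) = -54 (Z(k, v) = -2*27 = -54)
W(t) = 20 + 5*(592 + t)/(t + 2*t*(-539 + t)) (W(t) = 20 + 5*((t + 592)/(t + (t - 539)*(t + t))) = 20 + 5*((592 + t)/(t + (-539 + t)*(2*t))) = 20 + 5*((592 + t)/(t + 2*t*(-539 + t))) = 20 + 5*(592 + t)/(t + 2*t*(-539 + t)))
m = √124877 (m = √(135174 + (-3468 - 1*6829)) = √(135174 + (-3468 - 6829)) = √(135174 - 10297) = √124877 ≈ 353.38)
m - W(Z(24, 20)) = √124877 - 5*(592 - 4307*(-54) + 8*(-54)²)/((-54)*(-1077 + 2*(-54))) = √124877 - 5*(-1)*(592 + 232578 + 8*2916)/(54*(-1077 - 108)) = √124877 - 5*(-1)*(592 + 232578 + 23328)/(54*(-1185)) = √124877 - 5*(-1)*(-1)*256498/(54*1185) = √124877 - 1*128249/6399 = √124877 - 128249/6399 = -128249/6399 + √124877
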